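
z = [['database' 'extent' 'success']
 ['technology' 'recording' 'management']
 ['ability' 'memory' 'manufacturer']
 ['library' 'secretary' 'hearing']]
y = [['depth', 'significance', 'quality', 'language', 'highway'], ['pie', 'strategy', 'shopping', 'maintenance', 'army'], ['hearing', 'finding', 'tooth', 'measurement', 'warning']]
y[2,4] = 'warning'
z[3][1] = 'secretary'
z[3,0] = 'library'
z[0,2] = 'success'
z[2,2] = 'manufacturer'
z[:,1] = ['extent', 'recording', 'memory', 'secretary']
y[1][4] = 'army'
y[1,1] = 'strategy'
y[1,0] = 'pie'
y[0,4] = 'highway'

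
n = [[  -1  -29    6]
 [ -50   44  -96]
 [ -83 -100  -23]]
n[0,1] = -29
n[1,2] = -96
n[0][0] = -1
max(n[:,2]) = 6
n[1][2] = -96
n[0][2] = 6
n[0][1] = -29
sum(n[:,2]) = -113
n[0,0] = -1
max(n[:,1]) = 44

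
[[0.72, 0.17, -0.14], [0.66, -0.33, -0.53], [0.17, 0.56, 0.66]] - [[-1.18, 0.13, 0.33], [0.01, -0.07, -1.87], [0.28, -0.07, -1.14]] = [[1.9, 0.04, -0.47],[0.65, -0.26, 1.34],[-0.11, 0.63, 1.80]]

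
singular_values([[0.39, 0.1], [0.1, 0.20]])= [0.43, 0.16]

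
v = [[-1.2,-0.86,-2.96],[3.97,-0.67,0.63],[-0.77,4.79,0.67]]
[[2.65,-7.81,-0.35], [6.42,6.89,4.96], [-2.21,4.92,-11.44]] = v@ [[1.90, 1.65, 0.78],[0.08, 1.06, -2.33],[-1.69, 1.66, 0.48]]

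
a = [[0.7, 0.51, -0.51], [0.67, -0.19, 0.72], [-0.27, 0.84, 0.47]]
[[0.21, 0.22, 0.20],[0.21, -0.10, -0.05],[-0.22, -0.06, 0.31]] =a @ [[0.35, 0.10, 0.02], [-0.12, 0.08, 0.37], [-0.06, -0.21, 0.01]]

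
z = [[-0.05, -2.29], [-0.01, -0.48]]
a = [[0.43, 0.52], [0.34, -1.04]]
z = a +[[-0.48, -2.81], [-0.35, 0.56]]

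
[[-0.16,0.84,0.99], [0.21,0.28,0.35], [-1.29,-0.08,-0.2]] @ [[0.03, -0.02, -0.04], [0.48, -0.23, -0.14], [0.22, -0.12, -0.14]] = [[0.62,-0.31,-0.25], [0.22,-0.11,-0.1], [-0.12,0.07,0.09]]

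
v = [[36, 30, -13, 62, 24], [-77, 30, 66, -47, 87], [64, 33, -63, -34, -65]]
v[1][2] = 66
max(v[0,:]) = 62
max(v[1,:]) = 87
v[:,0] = [36, -77, 64]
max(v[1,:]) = 87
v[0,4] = 24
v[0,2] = -13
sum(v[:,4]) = 46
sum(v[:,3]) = -19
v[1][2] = 66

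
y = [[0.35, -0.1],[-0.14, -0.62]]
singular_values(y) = [0.64, 0.36]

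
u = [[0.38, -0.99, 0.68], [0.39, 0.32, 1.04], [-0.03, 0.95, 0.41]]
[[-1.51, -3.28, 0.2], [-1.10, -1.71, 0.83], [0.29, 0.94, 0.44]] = u @ [[-1.84,  -1.33,  1.25], [0.47,  1.66,  0.42], [-0.51,  -1.66,  0.20]]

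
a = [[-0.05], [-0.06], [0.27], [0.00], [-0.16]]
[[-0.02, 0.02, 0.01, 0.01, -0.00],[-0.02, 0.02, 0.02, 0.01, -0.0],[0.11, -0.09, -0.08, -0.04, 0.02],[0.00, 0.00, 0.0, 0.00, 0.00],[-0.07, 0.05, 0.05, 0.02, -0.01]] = a@[[0.41, -0.34, -0.29, -0.15, 0.08]]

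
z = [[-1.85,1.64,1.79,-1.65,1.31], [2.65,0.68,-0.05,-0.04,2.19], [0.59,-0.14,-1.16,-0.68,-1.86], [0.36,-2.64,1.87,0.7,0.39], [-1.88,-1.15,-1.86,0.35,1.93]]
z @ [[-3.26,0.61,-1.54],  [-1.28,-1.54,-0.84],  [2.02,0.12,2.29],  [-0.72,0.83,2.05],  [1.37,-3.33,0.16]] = [[10.53,-9.17,2.4], [-6.58,-6.76,-4.5], [-6.15,6.07,-5.14], [6.01,3.79,7.44], [6.24,-5.74,0.63]]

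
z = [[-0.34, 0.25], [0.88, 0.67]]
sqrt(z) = [[(0.12+0.63j), (0.17-0.13j)],  [(0.59-0.46j), 0.80+0.10j]]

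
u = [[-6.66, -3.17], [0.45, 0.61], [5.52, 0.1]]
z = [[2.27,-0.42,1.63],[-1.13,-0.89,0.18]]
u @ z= [[-11.54,5.62,-11.43], [0.33,-0.73,0.84], [12.42,-2.41,9.02]]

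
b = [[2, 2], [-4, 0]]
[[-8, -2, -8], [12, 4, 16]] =b@[[-3, -1, -4], [-1, 0, 0]]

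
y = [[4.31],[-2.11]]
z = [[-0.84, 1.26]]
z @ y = [[-6.28]]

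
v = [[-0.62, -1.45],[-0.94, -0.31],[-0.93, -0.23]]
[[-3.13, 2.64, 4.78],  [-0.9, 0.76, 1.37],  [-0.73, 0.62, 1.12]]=v @ [[0.28, -0.24, -0.43], [2.04, -1.72, -3.11]]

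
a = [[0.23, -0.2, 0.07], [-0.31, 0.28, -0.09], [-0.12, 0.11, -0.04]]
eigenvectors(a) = [[0.56, -0.59, -0.36], [-0.77, -0.76, -0.10], [-0.30, -0.27, 0.93]]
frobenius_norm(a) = 0.56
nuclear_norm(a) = 0.57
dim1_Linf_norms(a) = [0.23, 0.31, 0.12]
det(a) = -0.00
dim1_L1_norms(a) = [0.5, 0.68, 0.27]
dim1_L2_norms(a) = [0.31, 0.43, 0.17]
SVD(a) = [[-0.56, 0.75, -0.34], [0.77, 0.63, 0.11], [0.3, -0.20, -0.93]] @ diag([0.5553803662891624, 0.005823172709156467, 0.004328902876632561]) @ [[-0.73, 0.65, -0.22],[0.35, 0.63, 0.7],[-0.59, -0.43, 0.68]]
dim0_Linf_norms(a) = [0.31, 0.28, 0.09]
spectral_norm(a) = 0.56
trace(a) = 0.47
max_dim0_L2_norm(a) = 0.4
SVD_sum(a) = [[0.23, -0.2, 0.07], [-0.31, 0.28, -0.09], [-0.12, 0.11, -0.04]] + [[0.00,0.0,0.0],[0.00,0.00,0.00],[-0.0,-0.0,-0.0]] + [[0.0, 0.0, -0.0], [-0.00, -0.00, 0.0], [0.0, 0.0, -0.0]]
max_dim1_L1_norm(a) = 0.68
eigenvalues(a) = [0.47, 0.01, -0.01]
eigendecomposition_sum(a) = [[0.23, -0.2, 0.07], [-0.31, 0.28, -0.09], [-0.12, 0.11, -0.04]] + [[0.00, 0.0, 0.00], [0.0, 0.00, 0.00], [0.0, 0.00, 0.0]] + [[0.00, -0.0, 0.0], [0.0, -0.0, 0.0], [-0.0, 0.0, -0.00]]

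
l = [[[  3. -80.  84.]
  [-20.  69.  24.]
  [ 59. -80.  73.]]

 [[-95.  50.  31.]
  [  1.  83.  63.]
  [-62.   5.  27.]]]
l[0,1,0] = -20.0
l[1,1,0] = 1.0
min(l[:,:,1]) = -80.0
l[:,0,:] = [[3.0, -80.0, 84.0], [-95.0, 50.0, 31.0]]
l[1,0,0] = -95.0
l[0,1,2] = 24.0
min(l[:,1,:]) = -20.0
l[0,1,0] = -20.0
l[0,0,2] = 84.0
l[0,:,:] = [[3.0, -80.0, 84.0], [-20.0, 69.0, 24.0], [59.0, -80.0, 73.0]]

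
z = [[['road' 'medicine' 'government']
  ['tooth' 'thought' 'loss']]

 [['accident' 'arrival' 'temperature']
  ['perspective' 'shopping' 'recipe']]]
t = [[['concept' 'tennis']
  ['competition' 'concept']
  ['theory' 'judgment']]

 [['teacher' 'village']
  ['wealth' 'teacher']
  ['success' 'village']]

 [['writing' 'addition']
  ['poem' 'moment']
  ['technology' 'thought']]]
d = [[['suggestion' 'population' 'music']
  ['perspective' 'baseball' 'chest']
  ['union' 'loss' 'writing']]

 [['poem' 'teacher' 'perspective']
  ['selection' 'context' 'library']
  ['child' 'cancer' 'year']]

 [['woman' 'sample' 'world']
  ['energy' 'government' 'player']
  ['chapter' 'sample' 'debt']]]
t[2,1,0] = 'poem'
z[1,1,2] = 'recipe'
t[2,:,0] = ['writing', 'poem', 'technology']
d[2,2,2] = 'debt'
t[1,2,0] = 'success'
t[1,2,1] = 'village'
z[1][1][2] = 'recipe'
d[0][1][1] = 'baseball'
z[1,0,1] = 'arrival'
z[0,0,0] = 'road'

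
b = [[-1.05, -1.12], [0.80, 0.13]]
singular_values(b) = [1.68, 0.45]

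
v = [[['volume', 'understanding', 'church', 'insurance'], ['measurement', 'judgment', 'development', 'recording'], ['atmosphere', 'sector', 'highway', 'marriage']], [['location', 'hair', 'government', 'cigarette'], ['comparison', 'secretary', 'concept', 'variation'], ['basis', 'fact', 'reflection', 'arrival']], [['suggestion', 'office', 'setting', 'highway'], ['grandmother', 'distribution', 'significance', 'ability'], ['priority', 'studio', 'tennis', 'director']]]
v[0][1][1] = 'judgment'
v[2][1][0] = 'grandmother'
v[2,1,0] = 'grandmother'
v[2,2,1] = 'studio'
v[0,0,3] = 'insurance'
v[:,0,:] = [['volume', 'understanding', 'church', 'insurance'], ['location', 'hair', 'government', 'cigarette'], ['suggestion', 'office', 'setting', 'highway']]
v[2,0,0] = 'suggestion'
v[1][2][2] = 'reflection'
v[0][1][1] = 'judgment'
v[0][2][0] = 'atmosphere'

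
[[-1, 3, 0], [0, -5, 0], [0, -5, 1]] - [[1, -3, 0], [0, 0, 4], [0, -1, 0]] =[[-2, 6, 0], [0, -5, -4], [0, -4, 1]]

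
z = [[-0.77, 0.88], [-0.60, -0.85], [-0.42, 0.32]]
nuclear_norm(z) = 2.31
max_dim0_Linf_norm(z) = 0.88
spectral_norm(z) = 1.32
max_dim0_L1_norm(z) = 2.05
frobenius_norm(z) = 1.65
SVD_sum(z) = [[-0.50, 1.01],[0.22, -0.45],[-0.21, 0.42]] + [[-0.27, -0.13], [-0.82, -0.40], [-0.21, -0.1]]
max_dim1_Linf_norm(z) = 0.88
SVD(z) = [[0.85, 0.31], [-0.38, 0.92], [0.36, 0.24]] @ diag([1.3217263044498833, 0.9907772585830047]) @ [[-0.44,0.9],[-0.9,-0.44]]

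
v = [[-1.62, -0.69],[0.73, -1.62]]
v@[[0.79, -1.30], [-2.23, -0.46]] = [[0.26,2.42], [4.19,-0.20]]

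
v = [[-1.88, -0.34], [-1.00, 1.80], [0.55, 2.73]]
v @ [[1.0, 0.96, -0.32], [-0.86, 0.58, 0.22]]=[[-1.59, -2.0, 0.53], [-2.55, 0.08, 0.72], [-1.80, 2.11, 0.42]]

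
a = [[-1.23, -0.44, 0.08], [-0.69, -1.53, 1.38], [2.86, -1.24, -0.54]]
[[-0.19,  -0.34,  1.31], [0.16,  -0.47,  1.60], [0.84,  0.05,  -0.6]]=a @ [[0.22, 0.17, -0.72], [-0.18, 0.31, -1.03], [0.03, 0.09, -0.34]]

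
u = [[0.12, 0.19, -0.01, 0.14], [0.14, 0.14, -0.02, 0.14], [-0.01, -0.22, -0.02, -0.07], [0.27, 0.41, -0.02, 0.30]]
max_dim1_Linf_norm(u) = 0.41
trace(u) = 0.54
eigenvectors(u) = [[-0.38,  0.08,  0.38,  -0.06], [-0.36,  -0.28,  0.25,  -0.2], [0.22,  -0.94,  -0.53,  0.9], [-0.82,  0.19,  -0.72,  0.39]]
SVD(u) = [[-0.38, -0.04, 0.55, -0.74], [-0.34, -0.41, 0.58, 0.62], [0.28, -0.90, -0.20, -0.25], [-0.82, -0.13, -0.56, 0.0]] @ diag([0.7056925751392337, 0.12874232204274308, 0.004837758613209436, 4.2221505471222765e-18]) @ [[-0.45, -0.73, 0.03, -0.52], [-0.68, 0.63, 0.23, -0.29], [-0.58, -0.16, -0.37, 0.71], [-0.06, -0.2, 0.9, 0.39]]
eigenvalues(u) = [0.61, -0.07, -0.0, 0.0]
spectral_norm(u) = 0.71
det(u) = -0.00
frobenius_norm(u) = 0.72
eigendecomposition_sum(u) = [[0.13, 0.18, -0.01, 0.14], [0.12, 0.17, -0.01, 0.14], [-0.08, -0.11, 0.01, -0.08], [0.28, 0.39, -0.03, 0.30]] + [[-0.01, 0.01, 0.00, -0.00], [0.02, -0.03, -0.01, 0.00], [0.06, -0.11, -0.03, 0.01], [-0.01, 0.02, 0.01, -0.0]] + [[-0.0,0.00,-0.00,0.0], [-0.00,0.00,-0.00,0.0], [0.0,-0.00,0.0,-0.00], [0.01,-0.0,0.0,-0.00]] + [[-0.00,0.0,-0.00,-0.0], [-0.00,0.00,-0.0,-0.0], [0.0,-0.0,0.00,0.0], [0.0,-0.0,0.0,0.0]]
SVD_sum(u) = [[0.12, 0.19, -0.01, 0.14], [0.11, 0.17, -0.01, 0.12], [-0.09, -0.15, 0.01, -0.1], [0.26, 0.42, -0.02, 0.3]] + [[0.00, -0.0, -0.00, 0.00], [0.04, -0.03, -0.01, 0.02], [0.08, -0.07, -0.03, 0.03], [0.01, -0.01, -0.0, 0.00]] + [[-0.0, -0.0, -0.00, 0.0], [-0.0, -0.0, -0.00, 0.00], [0.00, 0.00, 0.00, -0.0], [0.00, 0.00, 0.00, -0.00]] + [[0.00, 0.0, -0.00, -0.00], [-0.0, -0.0, 0.00, 0.00], [0.0, 0.00, -0.0, -0.00], [-0.0, -0.00, 0.00, 0.00]]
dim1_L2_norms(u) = [0.26, 0.24, 0.23, 0.58]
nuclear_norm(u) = 0.84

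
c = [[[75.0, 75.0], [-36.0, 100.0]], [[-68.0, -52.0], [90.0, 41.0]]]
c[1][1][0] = 90.0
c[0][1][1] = 100.0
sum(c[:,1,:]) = 195.0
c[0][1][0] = -36.0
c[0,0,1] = 75.0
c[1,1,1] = 41.0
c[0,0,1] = 75.0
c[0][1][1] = 100.0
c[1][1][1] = 41.0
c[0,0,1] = 75.0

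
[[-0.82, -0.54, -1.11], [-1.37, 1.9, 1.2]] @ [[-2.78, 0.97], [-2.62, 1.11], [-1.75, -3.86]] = [[5.64, 2.89], [-3.27, -3.85]]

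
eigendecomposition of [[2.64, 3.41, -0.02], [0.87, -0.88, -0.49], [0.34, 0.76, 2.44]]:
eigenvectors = [[-0.63, 0.82, 0.51],[0.77, 0.11, 0.01],[-0.09, 0.56, 0.86]]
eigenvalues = [-1.53, 3.09, 2.65]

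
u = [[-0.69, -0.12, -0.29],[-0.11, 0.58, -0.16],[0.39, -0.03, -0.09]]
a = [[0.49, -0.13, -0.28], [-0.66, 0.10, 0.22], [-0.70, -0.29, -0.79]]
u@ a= [[-0.06,0.16,0.4], [-0.32,0.12,0.28], [0.27,-0.03,-0.04]]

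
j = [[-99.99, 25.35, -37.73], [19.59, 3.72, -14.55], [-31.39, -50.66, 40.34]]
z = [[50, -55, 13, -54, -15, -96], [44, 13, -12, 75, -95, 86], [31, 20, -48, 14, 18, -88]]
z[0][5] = -96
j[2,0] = -31.39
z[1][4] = -95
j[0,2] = -37.73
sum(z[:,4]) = -92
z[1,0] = 44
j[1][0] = 19.59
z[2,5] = -88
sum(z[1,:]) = 111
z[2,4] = 18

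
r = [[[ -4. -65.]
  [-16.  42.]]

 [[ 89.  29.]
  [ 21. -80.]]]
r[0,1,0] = -16.0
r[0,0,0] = -4.0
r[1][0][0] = 89.0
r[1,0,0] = 89.0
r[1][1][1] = -80.0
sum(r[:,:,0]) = 90.0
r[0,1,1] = 42.0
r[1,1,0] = 21.0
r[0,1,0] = -16.0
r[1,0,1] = 29.0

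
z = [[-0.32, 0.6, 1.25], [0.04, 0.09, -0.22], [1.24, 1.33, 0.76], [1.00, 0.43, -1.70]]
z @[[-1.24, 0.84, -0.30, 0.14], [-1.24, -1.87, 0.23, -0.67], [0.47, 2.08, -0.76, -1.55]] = [[0.24, 1.21, -0.72, -2.38], [-0.26, -0.59, 0.18, 0.29], [-2.83, 0.14, -0.64, -1.90], [-2.57, -3.5, 1.09, 2.49]]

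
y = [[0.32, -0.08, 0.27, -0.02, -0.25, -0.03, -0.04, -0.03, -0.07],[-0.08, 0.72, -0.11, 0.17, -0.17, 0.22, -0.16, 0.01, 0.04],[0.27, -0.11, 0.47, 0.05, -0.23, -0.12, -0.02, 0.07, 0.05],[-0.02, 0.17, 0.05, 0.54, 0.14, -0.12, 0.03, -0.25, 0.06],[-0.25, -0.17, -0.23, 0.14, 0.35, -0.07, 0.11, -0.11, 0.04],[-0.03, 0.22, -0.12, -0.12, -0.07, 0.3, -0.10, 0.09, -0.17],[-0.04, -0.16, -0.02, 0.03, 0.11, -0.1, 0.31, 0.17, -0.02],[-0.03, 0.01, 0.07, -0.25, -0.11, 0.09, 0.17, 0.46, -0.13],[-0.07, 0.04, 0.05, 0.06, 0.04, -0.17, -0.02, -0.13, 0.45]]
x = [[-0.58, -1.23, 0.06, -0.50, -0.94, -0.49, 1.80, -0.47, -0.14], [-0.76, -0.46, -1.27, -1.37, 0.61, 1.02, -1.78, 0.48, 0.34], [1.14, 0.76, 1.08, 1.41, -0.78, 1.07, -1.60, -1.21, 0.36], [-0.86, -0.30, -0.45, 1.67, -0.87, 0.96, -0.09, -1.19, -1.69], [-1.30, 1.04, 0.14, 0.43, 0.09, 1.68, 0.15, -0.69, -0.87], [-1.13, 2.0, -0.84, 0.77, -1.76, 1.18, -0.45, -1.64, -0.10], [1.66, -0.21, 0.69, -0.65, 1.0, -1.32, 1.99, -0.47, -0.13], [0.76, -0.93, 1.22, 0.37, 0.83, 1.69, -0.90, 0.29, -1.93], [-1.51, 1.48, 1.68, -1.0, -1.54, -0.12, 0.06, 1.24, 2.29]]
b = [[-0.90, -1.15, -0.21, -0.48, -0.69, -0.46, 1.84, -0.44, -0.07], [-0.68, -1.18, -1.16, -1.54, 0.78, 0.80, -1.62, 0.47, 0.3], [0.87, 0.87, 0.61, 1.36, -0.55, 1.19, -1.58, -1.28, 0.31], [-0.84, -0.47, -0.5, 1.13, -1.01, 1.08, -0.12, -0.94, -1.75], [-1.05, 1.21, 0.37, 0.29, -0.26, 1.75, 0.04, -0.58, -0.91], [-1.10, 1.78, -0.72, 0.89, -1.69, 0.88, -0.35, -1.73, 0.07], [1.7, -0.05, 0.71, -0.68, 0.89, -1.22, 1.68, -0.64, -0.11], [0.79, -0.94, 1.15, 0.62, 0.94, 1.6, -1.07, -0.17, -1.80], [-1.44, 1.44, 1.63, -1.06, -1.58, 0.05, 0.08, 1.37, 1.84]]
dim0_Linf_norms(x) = [1.66, 2.0, 1.68, 1.67, 1.76, 1.69, 1.99, 1.64, 2.29]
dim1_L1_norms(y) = [1.11, 1.68, 1.39, 1.38, 1.47, 1.22, 0.96, 1.32, 1.03]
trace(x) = 7.55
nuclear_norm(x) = 24.69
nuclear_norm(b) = 23.69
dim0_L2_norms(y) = [0.5, 0.82, 0.62, 0.65, 0.56, 0.47, 0.42, 0.59, 0.51]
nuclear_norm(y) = 3.93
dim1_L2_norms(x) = [2.59, 3.03, 3.31, 3.13, 2.66, 3.74, 3.26, 3.35, 4.18]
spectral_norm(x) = 5.67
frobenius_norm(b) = 9.51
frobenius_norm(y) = 1.75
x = b + y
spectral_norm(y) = 0.99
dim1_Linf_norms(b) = [1.84, 1.62, 1.58, 1.75, 1.75, 1.78, 1.7, 1.8, 1.84]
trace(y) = 3.92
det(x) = -269.36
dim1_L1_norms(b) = [6.24, 8.53, 8.62, 7.84, 6.46, 9.21, 7.68, 9.08, 10.49]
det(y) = -0.00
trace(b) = 3.63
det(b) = 110.55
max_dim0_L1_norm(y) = 1.68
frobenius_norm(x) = 9.85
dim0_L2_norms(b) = [3.26, 3.36, 2.67, 2.93, 3.08, 3.36, 3.55, 2.93, 3.27]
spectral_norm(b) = 5.42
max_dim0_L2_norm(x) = 3.74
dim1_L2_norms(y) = [0.5, 0.82, 0.62, 0.65, 0.56, 0.47, 0.42, 0.59, 0.51]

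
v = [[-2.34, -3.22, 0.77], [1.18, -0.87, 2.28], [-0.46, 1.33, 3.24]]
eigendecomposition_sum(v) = [[-1.17+0.80j, (-1.55-1.44j), 0.57+0.74j], [(0.6+0.59j), (-0.66+1.07j), (0.37-0.42j)], [(-0.2-0.16j), (0.16-0.34j), (-0.1+0.14j)]] + [[-1.17-0.80j, (-1.55+1.44j), (0.57-0.74j)], [(0.6-0.59j), (-0.66-1.07j), 0.37+0.42j], [(-0.2+0.16j), (0.16+0.34j), -0.10-0.14j]] + [[0.01+0.00j, -0.11+0.00j, -0.38-0.00j], [-0.03-0.00j, 0.45-0.00j, (1.55+0j)], [(-0.06-0j), (1-0j), (3.43+0j)]]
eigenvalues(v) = [(-1.93+2.01j), (-1.93-2.01j), (3.89+0j)]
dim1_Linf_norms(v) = [3.22, 2.28, 3.24]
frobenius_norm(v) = 6.02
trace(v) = 0.03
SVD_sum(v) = [[-1.59, -2.43, 2.19], [-0.63, -0.96, 0.86], [-0.55, -0.84, 0.76]] + [[-0.52, -0.93, -1.41], [0.50, 0.9, 1.37], [0.93, 1.65, 2.52]] + [[-0.23, 0.14, -0.01], [1.31, -0.81, 0.05], [-0.84, 0.52, -0.03]]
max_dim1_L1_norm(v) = 6.33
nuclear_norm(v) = 9.95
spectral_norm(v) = 4.11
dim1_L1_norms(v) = [6.33, 4.33, 5.03]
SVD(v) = [[-0.89,-0.44,-0.14], [-0.35,0.43,0.83], [-0.31,0.79,-0.53]] @ diag([4.110779668401276, 3.9957259183555616, 1.8434654602786291]) @ [[0.44, 0.67, -0.6], [0.29, 0.53, 0.8], [0.85, -0.53, 0.03]]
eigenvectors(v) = [[0.85+0.00j, 0.85-0.00j, (-0.1+0j)], [(-0.1-0.5j), -0.10+0.50j, 0.41+0.00j], [0.04+0.14j, 0.04-0.14j, (0.91+0j)]]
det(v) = 30.28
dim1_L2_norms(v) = [4.05, 2.71, 3.53]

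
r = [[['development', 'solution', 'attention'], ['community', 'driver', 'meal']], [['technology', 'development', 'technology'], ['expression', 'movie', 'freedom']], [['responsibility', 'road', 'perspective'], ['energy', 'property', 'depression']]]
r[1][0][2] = 'technology'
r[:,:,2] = [['attention', 'meal'], ['technology', 'freedom'], ['perspective', 'depression']]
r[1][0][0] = 'technology'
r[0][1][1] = 'driver'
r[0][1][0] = 'community'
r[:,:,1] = [['solution', 'driver'], ['development', 'movie'], ['road', 'property']]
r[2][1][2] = 'depression'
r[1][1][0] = 'expression'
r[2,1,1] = 'property'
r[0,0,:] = ['development', 'solution', 'attention']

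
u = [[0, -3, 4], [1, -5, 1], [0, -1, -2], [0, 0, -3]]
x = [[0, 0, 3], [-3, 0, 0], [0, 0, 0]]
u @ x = [[9, 0, 0], [15, 0, 3], [3, 0, 0], [0, 0, 0]]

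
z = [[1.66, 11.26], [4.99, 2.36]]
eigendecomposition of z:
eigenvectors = [[-0.84,-0.82], [0.54,-0.57]]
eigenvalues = [-5.49, 9.51]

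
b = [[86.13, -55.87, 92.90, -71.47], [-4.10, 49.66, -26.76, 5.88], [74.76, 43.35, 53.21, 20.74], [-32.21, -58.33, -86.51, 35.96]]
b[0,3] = -71.47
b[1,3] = 5.88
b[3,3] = 35.96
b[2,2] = 53.21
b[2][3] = 20.74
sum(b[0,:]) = 51.69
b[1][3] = 5.88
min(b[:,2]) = -86.51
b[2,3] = 20.74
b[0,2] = 92.9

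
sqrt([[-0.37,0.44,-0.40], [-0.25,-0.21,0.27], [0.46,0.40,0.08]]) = [[0.4, 0.69, -0.47], [-0.43, 0.28, 0.08], [0.51, 0.06, 0.56]]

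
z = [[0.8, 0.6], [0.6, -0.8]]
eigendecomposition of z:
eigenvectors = [[0.95, -0.32], [0.32, 0.95]]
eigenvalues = [1.0, -1.0]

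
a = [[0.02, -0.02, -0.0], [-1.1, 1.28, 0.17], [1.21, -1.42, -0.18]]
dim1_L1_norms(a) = [0.04, 2.55, 2.81]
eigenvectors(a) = [[-0.01+0.00j, (0.13-0.34j), 0.13+0.34j], [0.67+0.00j, (-0.01-0.3j), -0.01+0.30j], [(-0.75+0j), (0.88+0j), 0.88-0.00j]]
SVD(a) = [[-0.01, -0.07, -1.0], [0.67, -0.74, 0.04], [-0.74, -0.67, 0.06]] @ diag([2.5280292847965558, 0.0074631053518046985, 0.0034981808877891153]) @ [[-0.65, 0.76, 0.10], [0.47, 0.5, -0.73], [-0.60, -0.43, -0.68]]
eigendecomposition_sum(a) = [[0.02-0.00j, (-0.02+0j), (-0+0j)], [(-1.1+0j), 1.28-0.00j, 0.17-0.00j], [(1.23-0j), (-1.43+0j), -0.19+0.00j]] + [[-0.00+0.01j, -0j, -0j], [0.00+0.00j, -0j, -0j], [(-0.01+0j), 0.00+0.00j, 0.00+0.00j]] + [[-0.00-0.01j, 0.00+0.00j, 0.00+0.00j],[0.00-0.00j, 0.00+0.00j, 0j],[-0.01-0.00j, -0j, 0.00-0.00j]]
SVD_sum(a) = [[0.02, -0.02, -0.00], [-1.10, 1.28, 0.17], [1.21, -1.42, -0.18]] + [[-0.00, -0.0, 0.00], [-0.00, -0.00, 0.0], [-0.00, -0.0, 0.0]] + [[0.0, 0.00, 0.0], [-0.00, -0.0, -0.0], [-0.0, -0.00, -0.0]]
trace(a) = 1.12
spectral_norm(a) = 2.53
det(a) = 0.00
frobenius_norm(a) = 2.53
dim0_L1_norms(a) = [2.33, 2.72, 0.35]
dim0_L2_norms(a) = [1.64, 1.91, 0.25]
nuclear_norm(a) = 2.54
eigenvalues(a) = [(1.11+0j), 0.01j, -0.01j]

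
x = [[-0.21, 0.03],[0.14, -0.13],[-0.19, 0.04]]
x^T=[[-0.21, 0.14, -0.19], [0.03, -0.13, 0.04]]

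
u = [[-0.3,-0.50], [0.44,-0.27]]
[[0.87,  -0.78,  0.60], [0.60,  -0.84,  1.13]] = u@[[0.21, -0.70, 1.33], [-1.87, 1.98, -2.00]]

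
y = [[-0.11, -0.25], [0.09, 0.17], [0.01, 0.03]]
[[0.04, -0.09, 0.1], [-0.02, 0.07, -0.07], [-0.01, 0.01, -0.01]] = y@[[0.34, 0.31, 0.02],  [-0.3, 0.24, -0.40]]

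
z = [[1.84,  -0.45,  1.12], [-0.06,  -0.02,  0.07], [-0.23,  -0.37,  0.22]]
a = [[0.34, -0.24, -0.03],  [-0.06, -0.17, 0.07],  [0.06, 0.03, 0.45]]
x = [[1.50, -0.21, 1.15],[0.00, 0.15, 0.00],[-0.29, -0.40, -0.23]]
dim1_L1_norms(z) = [3.41, 0.15, 0.82]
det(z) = 0.06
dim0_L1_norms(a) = [0.46, 0.44, 0.55]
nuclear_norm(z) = 2.75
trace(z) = 2.04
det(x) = -0.00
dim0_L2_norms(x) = [1.53, 0.48, 1.17]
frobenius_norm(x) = 1.98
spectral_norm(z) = 2.20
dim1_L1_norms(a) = [0.61, 0.3, 0.54]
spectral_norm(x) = 1.93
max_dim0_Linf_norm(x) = 1.5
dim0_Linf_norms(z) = [1.84, 0.45, 1.12]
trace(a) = 0.62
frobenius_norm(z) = 2.26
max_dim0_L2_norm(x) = 1.53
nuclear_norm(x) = 2.39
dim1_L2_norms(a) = [0.42, 0.19, 0.45]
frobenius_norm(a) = 0.65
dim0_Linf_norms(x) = [1.5, 0.4, 1.15]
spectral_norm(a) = 0.46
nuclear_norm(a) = 1.06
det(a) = -0.03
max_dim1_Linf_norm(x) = 1.5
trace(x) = 1.42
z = x + a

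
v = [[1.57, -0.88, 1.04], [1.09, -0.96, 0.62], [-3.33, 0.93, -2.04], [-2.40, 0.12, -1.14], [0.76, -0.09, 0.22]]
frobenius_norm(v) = 5.54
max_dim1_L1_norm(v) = 6.3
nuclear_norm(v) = 6.65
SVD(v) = [[-0.37, 0.44, 0.13], [-0.27, 0.65, -0.52], [0.74, 0.04, -0.46], [0.48, 0.61, 0.34], [-0.14, -0.15, -0.62]] @ diag([5.449218619933222, 0.9359530836465368, 0.2617408210150099]) @ [[-0.84, 0.25, -0.48], [-0.31, -0.95, 0.06], [-0.44, 0.20, 0.87]]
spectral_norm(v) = 5.45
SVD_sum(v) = [[1.71,-0.50,0.98],[1.22,-0.36,0.70],[-3.37,0.99,-1.94],[-2.18,0.64,-1.25],[0.64,-0.19,0.37]] + [[-0.13, -0.39, 0.03], [-0.19, -0.58, 0.04], [-0.01, -0.03, 0.0], [-0.18, -0.54, 0.04], [0.04, 0.13, -0.01]] + [[-0.02, 0.01, 0.03],[0.06, -0.03, -0.12],[0.05, -0.02, -0.11],[-0.04, 0.02, 0.08],[0.07, -0.03, -0.14]]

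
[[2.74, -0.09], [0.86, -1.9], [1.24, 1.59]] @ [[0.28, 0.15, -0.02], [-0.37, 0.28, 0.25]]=[[0.8, 0.39, -0.08], [0.94, -0.4, -0.49], [-0.24, 0.63, 0.37]]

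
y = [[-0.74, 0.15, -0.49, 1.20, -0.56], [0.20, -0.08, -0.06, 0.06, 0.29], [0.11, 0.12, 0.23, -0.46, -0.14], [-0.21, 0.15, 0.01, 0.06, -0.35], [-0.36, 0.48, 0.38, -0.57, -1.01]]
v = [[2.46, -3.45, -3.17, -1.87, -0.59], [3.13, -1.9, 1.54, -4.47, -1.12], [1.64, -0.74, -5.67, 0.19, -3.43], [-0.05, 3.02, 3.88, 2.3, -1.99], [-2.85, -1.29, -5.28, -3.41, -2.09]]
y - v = [[-3.2, 3.60, 2.68, 3.07, 0.03],[-2.93, 1.82, -1.6, 4.53, 1.41],[-1.53, 0.86, 5.9, -0.65, 3.29],[-0.16, -2.87, -3.87, -2.24, 1.64],[2.49, 1.77, 5.66, 2.84, 1.08]]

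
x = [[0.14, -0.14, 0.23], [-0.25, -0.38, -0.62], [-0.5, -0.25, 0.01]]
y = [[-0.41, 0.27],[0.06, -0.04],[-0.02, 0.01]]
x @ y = [[-0.07, 0.05], [0.09, -0.06], [0.19, -0.12]]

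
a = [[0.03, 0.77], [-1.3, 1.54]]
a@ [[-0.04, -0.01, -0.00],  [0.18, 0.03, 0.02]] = [[0.14, 0.02, 0.02],[0.33, 0.06, 0.03]]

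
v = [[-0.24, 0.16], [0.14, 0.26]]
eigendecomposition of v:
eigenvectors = [[-0.97,-0.28], [0.25,-0.96]]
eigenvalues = [-0.28, 0.3]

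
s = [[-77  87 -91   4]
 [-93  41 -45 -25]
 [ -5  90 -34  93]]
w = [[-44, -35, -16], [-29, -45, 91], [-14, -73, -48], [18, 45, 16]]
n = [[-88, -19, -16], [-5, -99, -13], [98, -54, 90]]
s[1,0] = -93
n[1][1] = -99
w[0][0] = -44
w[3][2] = 16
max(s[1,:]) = 41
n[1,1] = -99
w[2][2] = -48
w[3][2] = 16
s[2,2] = -34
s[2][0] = -5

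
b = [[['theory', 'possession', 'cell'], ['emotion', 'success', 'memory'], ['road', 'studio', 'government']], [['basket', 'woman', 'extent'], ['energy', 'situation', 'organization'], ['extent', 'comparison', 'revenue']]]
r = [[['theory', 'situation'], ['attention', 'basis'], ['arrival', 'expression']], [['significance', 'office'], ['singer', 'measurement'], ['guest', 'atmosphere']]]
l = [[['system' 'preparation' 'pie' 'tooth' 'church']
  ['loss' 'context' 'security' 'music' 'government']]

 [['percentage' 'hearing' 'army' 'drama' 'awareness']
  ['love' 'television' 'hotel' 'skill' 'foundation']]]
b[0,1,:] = ['emotion', 'success', 'memory']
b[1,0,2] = 'extent'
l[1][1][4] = 'foundation'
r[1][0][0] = 'significance'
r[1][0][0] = 'significance'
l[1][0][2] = 'army'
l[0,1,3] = 'music'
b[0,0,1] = 'possession'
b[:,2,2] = ['government', 'revenue']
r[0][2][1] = 'expression'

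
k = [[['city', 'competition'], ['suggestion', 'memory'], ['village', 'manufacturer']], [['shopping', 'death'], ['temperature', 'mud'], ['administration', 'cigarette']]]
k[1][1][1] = 'mud'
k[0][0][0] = 'city'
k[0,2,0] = 'village'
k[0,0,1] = 'competition'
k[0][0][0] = 'city'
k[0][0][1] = 'competition'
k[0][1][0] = 'suggestion'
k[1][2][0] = 'administration'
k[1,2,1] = 'cigarette'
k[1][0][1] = 'death'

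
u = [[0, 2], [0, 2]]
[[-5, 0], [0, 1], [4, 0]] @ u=[[0, -10], [0, 2], [0, 8]]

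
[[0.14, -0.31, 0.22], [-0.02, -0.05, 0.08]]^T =[[0.14, -0.02], [-0.31, -0.05], [0.22, 0.08]]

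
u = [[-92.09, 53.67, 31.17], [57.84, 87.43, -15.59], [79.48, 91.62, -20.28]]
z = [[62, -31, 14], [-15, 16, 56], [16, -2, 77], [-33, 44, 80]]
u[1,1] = 87.43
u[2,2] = -20.28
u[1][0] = 57.84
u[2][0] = 79.48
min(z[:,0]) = -33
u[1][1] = 87.43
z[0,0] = 62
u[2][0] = 79.48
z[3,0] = -33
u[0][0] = -92.09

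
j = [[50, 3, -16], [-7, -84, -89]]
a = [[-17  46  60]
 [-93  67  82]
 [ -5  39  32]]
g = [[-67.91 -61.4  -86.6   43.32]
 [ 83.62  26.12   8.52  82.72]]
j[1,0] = -7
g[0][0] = -67.91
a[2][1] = 39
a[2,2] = 32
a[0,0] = -17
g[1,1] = 26.12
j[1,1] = -84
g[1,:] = [83.62, 26.12, 8.52, 82.72]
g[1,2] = 8.52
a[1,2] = 82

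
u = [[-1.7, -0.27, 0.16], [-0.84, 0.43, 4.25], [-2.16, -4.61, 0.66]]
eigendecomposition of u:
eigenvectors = [[0.91+0.00j, (0.04-0j), (0.04+0j)], [(-0.28+0j), (0.01-0.69j), (0.01+0.69j)], [(0.31+0j), (0.72+0j), (0.72-0j)]]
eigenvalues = [(-1.56+0j), (0.48+4.41j), (0.48-4.41j)]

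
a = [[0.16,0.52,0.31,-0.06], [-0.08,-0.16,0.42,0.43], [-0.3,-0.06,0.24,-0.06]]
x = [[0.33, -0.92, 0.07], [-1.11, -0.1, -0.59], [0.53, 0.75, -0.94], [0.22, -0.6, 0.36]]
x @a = [[0.11, 0.31, -0.27, -0.42], [0.01, -0.53, -0.53, 0.06], [0.31, 0.21, 0.25, 0.35], [-0.02, 0.19, -0.1, -0.29]]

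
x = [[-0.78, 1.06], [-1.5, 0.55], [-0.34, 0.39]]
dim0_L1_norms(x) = [2.62, 2.0]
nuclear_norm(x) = 2.65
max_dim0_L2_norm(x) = 1.72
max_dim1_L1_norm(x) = 2.05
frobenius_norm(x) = 2.13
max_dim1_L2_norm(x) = 1.6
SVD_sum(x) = [[-1.03, 0.7], [-1.28, 0.87], [-0.41, 0.28]] + [[0.25, 0.36], [-0.22, -0.32], [0.07, 0.11]]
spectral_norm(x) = 2.05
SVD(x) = [[-0.61, 0.73], [-0.76, -0.65], [-0.24, 0.22]] @ diag([2.0474676916083903, 0.60006337316971]) @ [[0.83, -0.56], [0.56, 0.83]]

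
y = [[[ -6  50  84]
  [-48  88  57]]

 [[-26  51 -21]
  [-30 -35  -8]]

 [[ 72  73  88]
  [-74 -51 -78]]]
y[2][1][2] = -78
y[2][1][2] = -78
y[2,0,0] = 72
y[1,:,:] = [[-26, 51, -21], [-30, -35, -8]]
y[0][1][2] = 57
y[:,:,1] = [[50, 88], [51, -35], [73, -51]]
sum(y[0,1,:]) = 97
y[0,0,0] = -6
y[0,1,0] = -48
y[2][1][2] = -78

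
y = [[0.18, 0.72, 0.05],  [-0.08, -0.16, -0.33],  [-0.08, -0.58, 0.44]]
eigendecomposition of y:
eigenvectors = [[-0.84,0.97,-0.36], [0.45,-0.22,-0.31], [0.29,-0.12,0.88]]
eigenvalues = [-0.23, 0.01, 0.68]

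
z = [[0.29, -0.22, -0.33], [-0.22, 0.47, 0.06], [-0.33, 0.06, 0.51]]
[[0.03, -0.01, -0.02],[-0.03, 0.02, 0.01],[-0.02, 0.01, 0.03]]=z @ [[-0.0, 0.01, -0.05], [-0.06, 0.05, -0.01], [-0.04, 0.02, 0.03]]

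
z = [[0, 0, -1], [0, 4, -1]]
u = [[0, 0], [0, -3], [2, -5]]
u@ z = [[0, 0, 0], [0, -12, 3], [0, -20, 3]]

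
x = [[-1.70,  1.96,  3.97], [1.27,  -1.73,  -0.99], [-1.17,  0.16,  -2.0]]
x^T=[[-1.70,1.27,-1.17], [1.96,-1.73,0.16], [3.97,-0.99,-2.0]]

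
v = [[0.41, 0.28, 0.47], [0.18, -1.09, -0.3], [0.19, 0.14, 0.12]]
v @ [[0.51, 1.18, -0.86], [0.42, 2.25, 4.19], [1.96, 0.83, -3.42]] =[[1.25, 1.50, -0.79], [-0.95, -2.49, -3.70], [0.39, 0.64, 0.01]]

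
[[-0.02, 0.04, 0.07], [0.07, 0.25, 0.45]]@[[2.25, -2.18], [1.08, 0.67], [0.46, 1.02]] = [[0.03, 0.14], [0.63, 0.47]]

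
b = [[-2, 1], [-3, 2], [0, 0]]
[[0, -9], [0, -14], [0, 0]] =b@[[0, 4], [0, -1]]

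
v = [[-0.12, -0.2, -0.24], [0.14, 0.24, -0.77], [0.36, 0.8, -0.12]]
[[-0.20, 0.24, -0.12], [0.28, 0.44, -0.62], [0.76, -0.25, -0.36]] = v@[[0.8, 0.41, 0.43], [0.59, -0.6, -0.54], [-0.04, -0.69, 0.72]]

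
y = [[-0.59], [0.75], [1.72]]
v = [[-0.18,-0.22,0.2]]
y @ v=[[0.11,0.13,-0.12], [-0.14,-0.16,0.15], [-0.31,-0.38,0.34]]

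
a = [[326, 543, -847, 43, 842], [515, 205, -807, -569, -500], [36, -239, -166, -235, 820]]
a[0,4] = 842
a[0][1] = 543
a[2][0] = 36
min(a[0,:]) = -847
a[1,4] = -500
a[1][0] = 515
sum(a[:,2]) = -1820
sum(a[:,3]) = -761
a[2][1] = -239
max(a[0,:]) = 842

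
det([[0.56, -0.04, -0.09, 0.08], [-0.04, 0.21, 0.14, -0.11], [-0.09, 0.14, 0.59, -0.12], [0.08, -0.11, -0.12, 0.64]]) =0.033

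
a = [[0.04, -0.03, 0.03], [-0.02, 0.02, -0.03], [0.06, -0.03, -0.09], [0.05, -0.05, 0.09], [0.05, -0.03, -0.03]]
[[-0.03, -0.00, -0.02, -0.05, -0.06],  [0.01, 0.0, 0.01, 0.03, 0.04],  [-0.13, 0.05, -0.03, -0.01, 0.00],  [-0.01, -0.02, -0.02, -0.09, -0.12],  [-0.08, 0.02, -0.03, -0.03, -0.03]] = a@[[-0.68, -0.37, -0.60, -0.40, -0.91], [0.79, -0.90, -0.16, 0.69, 0.25], [0.73, -0.52, 0.03, -0.43, -0.70]]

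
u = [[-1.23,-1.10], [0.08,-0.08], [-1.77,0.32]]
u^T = [[-1.23, 0.08, -1.77], [-1.1, -0.08, 0.32]]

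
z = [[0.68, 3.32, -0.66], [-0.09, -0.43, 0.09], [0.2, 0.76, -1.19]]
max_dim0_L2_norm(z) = 3.43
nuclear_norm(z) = 4.61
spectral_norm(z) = 3.63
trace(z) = -0.94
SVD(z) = [[-0.95, 0.30, -0.13], [0.12, -0.03, -0.99], [-0.30, -0.95, -0.00]] @ diag([3.6334766427813436, 0.9762400526643454, 0.0016869903192867624]) @ [[-0.20, -0.94, 0.27], [0.01, 0.28, 0.96], [0.98, -0.19, 0.04]]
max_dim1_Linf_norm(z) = 3.32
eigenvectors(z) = [[0.43, -0.99, -0.98], [-0.06, 0.14, 0.18], [0.9, -0.07, -0.05]]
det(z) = -0.01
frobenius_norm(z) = 3.76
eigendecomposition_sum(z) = [[0.08,0.26,-0.57], [-0.01,-0.03,0.08], [0.16,0.53,-1.18]] + [[0.69, 3.70, -0.09], [-0.1, -0.51, 0.01], [0.05, 0.26, -0.01]] + [[-0.09, -0.64, 0.0], [0.02, 0.12, -0.00], [-0.0, -0.03, 0.0]]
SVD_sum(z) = [[0.68, 3.24, -0.94],[-0.09, -0.42, 0.12],[0.21, 1.02, -0.29]] + [[0.00, 0.08, 0.28], [-0.0, -0.01, -0.03], [-0.01, -0.26, -0.9]] + [[-0.00,0.0,-0.00],  [-0.0,0.0,-0.0],  [-0.00,0.00,-0.00]]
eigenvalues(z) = [-1.14, 0.17, 0.03]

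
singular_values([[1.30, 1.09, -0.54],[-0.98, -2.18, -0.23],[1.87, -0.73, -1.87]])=[3.09, 2.63, 0.0]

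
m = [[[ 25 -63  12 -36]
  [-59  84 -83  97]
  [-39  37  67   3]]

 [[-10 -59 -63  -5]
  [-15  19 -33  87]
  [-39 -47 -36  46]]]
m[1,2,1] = -47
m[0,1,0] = -59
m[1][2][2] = -36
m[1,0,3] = -5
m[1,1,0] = -15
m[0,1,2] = -83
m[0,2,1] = 37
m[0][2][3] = 3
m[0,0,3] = -36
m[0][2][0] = -39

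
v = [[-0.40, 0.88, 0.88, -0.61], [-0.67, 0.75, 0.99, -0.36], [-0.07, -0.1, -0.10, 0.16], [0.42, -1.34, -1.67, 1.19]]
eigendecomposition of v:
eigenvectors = [[(0.4+0.08j), 0.40-0.08j, -0.50+0.06j, (-0.5-0.06j)],  [0.03+0.26j, (0.03-0.26j), -0.48-0.07j, (-0.48+0.07j)],  [-0.17+0.06j, (-0.17-0.06j), (-0.23+0.08j), (-0.23-0.08j)],  [(-0.86+0j), (-0.86-0j), (-0.68+0j), -0.68-0.00j]]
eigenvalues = [(0.72+0.48j), (0.72-0.48j), 0.03j, -0.03j]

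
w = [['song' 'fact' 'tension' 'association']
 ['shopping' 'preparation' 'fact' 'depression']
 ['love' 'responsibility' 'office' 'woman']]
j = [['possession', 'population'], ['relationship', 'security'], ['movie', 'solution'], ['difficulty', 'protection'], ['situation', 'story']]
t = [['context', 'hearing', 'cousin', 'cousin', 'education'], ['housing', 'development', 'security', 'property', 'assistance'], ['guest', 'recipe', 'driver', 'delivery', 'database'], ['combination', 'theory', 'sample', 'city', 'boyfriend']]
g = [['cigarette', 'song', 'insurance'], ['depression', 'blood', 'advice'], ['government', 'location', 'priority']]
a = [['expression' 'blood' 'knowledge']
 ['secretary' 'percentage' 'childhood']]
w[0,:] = ['song', 'fact', 'tension', 'association']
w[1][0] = 'shopping'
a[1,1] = 'percentage'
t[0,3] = 'cousin'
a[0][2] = 'knowledge'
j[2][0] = 'movie'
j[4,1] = 'story'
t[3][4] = 'boyfriend'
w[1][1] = 'preparation'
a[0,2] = 'knowledge'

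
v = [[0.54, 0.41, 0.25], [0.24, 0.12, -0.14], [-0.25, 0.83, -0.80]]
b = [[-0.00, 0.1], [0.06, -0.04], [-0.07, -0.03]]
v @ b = [[0.01,0.03], [0.02,0.02], [0.11,-0.03]]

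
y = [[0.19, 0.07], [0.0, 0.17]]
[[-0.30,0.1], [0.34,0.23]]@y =[[-0.06, -0.00], [0.06, 0.06]]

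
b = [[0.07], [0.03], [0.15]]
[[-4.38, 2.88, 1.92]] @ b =[[0.07]]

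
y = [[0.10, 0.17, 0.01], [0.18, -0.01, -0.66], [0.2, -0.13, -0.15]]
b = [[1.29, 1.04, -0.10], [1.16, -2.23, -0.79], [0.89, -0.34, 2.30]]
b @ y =[[0.3, 0.22, -0.66], [-0.44, 0.32, 1.60], [0.49, -0.14, -0.11]]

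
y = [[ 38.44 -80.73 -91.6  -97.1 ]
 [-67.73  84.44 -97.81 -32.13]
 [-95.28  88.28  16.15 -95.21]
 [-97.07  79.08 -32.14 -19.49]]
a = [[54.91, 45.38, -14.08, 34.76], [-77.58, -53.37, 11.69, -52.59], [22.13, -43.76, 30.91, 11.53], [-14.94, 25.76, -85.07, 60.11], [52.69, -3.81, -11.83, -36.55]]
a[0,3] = 34.76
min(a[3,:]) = -85.07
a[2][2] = 30.91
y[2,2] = 16.15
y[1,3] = -32.13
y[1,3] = -32.13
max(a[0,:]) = 54.91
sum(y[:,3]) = -243.93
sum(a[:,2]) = -68.38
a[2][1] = -43.76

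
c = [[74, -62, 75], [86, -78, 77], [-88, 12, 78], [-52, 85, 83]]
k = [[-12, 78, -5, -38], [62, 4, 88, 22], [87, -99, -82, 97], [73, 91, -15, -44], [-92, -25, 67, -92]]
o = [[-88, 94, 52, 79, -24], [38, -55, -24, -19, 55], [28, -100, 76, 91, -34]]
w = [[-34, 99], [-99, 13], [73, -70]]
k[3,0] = 73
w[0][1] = 99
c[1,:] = [86, -78, 77]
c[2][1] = 12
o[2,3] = 91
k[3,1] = 91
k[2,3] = 97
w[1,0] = -99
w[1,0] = -99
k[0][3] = -38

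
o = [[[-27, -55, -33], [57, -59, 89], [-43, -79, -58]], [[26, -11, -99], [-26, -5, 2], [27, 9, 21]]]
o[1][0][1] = -11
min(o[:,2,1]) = -79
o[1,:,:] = [[26, -11, -99], [-26, -5, 2], [27, 9, 21]]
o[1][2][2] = 21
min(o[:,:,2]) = -99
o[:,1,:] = [[57, -59, 89], [-26, -5, 2]]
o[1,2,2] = 21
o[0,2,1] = -79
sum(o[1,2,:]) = 57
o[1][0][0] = 26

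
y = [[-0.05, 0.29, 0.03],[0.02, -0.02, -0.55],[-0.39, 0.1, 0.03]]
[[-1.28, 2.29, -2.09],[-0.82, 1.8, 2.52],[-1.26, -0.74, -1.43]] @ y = [[0.92, -0.63, -1.36], [-0.91, -0.02, -0.94], [0.61, -0.49, 0.33]]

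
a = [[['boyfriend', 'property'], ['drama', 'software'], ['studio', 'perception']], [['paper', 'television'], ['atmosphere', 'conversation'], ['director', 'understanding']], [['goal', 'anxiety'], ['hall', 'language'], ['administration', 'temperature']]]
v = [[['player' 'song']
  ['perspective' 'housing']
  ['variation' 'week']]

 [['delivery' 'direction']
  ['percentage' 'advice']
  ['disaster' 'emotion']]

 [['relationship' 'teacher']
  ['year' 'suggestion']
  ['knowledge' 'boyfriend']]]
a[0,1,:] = ['drama', 'software']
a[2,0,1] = 'anxiety'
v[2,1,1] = 'suggestion'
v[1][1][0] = 'percentage'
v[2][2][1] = 'boyfriend'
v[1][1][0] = 'percentage'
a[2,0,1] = 'anxiety'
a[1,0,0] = 'paper'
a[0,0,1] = 'property'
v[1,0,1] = 'direction'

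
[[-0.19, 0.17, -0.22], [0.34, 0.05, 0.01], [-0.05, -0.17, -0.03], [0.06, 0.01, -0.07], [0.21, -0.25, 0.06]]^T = [[-0.19, 0.34, -0.05, 0.06, 0.21], [0.17, 0.05, -0.17, 0.01, -0.25], [-0.22, 0.01, -0.03, -0.07, 0.06]]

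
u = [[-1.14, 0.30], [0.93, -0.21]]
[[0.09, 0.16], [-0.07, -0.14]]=u@[[-0.06,-0.19],[0.06,-0.19]]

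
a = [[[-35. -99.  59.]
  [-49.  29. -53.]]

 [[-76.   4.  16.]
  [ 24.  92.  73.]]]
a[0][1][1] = 29.0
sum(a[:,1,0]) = -25.0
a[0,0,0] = -35.0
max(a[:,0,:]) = 59.0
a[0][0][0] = -35.0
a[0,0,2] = 59.0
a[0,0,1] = -99.0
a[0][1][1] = 29.0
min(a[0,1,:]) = -53.0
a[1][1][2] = 73.0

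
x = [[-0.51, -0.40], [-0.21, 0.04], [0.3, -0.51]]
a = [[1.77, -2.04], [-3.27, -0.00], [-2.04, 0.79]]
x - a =[[-2.28, 1.64], [3.06, 0.04], [2.34, -1.30]]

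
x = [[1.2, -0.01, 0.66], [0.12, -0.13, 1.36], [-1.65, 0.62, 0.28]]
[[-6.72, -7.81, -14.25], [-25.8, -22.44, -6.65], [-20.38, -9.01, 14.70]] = x @ [[5.5, 2.69, -9.65], [-9.06, 0.17, -0.15], [-20.32, -16.72, -4.05]]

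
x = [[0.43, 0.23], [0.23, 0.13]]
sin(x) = [[0.41, 0.22], [0.22, 0.12]]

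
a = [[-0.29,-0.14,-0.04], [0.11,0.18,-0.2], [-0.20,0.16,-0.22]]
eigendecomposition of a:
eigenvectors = [[-0.65+0.00j,-0.28+0.20j,(-0.28-0.2j)], [-0.14+0.00j,0.71+0.00j,0.71-0.00j], [-0.74+0.00j,(0.42-0.44j),0.42+0.44j]]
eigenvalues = [(-0.37+0j), (0.02+0.16j), (0.02-0.16j)]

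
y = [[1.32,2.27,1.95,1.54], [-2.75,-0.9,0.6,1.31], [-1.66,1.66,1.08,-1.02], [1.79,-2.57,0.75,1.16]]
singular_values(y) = [4.27, 3.82, 2.98, 1.11]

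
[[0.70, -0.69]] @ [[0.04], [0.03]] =[[0.01]]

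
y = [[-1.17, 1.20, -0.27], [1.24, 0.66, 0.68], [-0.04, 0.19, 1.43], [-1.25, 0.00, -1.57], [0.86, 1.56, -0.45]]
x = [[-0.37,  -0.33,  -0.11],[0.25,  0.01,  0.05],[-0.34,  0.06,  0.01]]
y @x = [[0.82, 0.38, 0.19], [-0.52, -0.36, -0.10], [-0.42, 0.10, 0.03], [1.0, 0.32, 0.12], [0.22, -0.3, -0.02]]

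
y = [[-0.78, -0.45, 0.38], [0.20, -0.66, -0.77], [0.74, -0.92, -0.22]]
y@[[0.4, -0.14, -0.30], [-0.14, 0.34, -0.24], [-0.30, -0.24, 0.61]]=[[-0.36, -0.14, 0.57], [0.40, -0.07, -0.37], [0.49, -0.36, -0.14]]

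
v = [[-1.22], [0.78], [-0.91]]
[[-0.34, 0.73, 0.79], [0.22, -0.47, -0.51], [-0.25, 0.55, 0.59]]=v @ [[0.28, -0.6, -0.65]]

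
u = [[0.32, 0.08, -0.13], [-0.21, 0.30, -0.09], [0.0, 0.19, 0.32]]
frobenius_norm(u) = 0.64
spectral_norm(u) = 0.44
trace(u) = 0.94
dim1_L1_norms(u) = [0.53, 0.6, 0.51]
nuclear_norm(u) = 1.09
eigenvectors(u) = [[-0.21+0.42j, (-0.21-0.42j), -0.56+0.00j], [-0.66+0.00j, (-0.66-0j), (0.41+0j)], [0.17+0.55j, 0.17-0.55j, 0.72+0.00j]]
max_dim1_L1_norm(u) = 0.6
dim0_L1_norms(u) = [0.53, 0.57, 0.54]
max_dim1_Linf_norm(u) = 0.32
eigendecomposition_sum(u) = [[(0.07+0.07j), 0.09-0.05j, 0.00+0.08j], [-0.04+0.13j, (0.12+0.08j), -0.10+0.06j], [0.12-0.00j, (0.03-0.12j), (0.07+0.07j)]] + [[(0.07-0.07j), (0.09+0.05j), -0.08j],[-0.04-0.13j, 0.12-0.08j, (-0.1-0.06j)],[0.12+0.00j, (0.03+0.12j), (0.07-0.07j)]] + [[(0.18+0j), (-0.09-0j), -0.14+0.00j], [(-0.13-0j), (0.07+0j), 0.10-0.00j], [-0.23-0.00j, (0.12+0j), (0.18-0j)]]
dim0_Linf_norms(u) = [0.32, 0.3, 0.32]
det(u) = 0.05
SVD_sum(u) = [[0.15, -0.13, -0.1], [-0.19, 0.16, 0.12], [-0.17, 0.15, 0.11]] + [[0.02, -0.0, 0.04], [-0.10, 0.01, -0.17], [0.13, -0.02, 0.23]] + [[0.14, 0.22, -0.07], [0.08, 0.12, -0.04], [0.04, 0.06, -0.02]]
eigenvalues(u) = [(0.26+0.21j), (0.26-0.21j), (0.43+0j)]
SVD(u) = [[-0.52, 0.13, 0.84], [0.63, -0.60, 0.48], [0.57, 0.79, 0.23]] @ diag([0.4398636791965496, 0.3352566180946927, 0.31705353451331236]) @ [[-0.68,0.59,0.44], [0.51,-0.06,0.86], [0.53,0.81,-0.25]]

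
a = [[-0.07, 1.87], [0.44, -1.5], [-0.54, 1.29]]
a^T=[[-0.07, 0.44, -0.54], [1.87, -1.5, 1.29]]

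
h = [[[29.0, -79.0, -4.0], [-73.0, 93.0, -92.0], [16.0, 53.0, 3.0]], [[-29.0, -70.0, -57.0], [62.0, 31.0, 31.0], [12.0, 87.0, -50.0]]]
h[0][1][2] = -92.0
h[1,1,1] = 31.0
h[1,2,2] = -50.0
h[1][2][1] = 87.0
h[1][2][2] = -50.0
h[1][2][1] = 87.0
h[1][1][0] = 62.0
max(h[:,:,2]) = 31.0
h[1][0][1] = -70.0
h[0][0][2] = -4.0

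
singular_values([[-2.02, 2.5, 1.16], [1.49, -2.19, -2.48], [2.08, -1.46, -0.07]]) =[5.34, 1.64, 0.33]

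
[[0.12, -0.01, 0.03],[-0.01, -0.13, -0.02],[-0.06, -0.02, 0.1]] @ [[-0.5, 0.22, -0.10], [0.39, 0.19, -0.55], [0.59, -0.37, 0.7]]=[[-0.05, 0.01, 0.01], [-0.06, -0.02, 0.06], [0.08, -0.05, 0.09]]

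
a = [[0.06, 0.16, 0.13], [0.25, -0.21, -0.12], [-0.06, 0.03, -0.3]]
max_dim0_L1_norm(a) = 0.55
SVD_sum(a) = [[-0.06,0.09,0.13], [0.10,-0.16,-0.22], [0.07,-0.1,-0.15]] + [[0.04, -0.02, 0.03], [0.13, -0.07, 0.11], [-0.16, 0.09, -0.14]] + [[0.08, 0.09, -0.03],[0.02, 0.02, -0.01],[0.04, 0.04, -0.01]]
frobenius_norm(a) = 0.51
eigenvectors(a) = [[0.82+0.00j, (0.34-0.08j), (0.34+0.08j)], [(0.57+0j), -0.80+0.00j, -0.80-0.00j], [(-0.07+0j), 0.08+0.47j, (0.08-0.47j)]]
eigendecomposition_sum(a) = [[0.12+0.00j, 0.06-0.00j, (0.02+0j)],[0.09+0.00j, (0.04-0j), 0.01+0.00j],[-0.01-0.00j, -0.00+0.00j, (-0-0j)]] + [[-0.03+0.02j, (0.05-0.02j), 0.05+0.11j], [0.08-0.03j, -0.12+0.01j, -0.07-0.27j], [-0.02-0.04j, 0.02+0.07j, (-0.15+0.06j)]] + [[(-0.03-0.02j), 0.05+0.02j, (0.05-0.11j)], [(0.08+0.03j), -0.12-0.01j, -0.07+0.27j], [(-0.02+0.04j), 0.02-0.07j, (-0.15-0.06j)]]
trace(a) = -0.45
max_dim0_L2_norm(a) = 0.35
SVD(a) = [[-0.43, 0.18, -0.88],[0.76, 0.61, -0.24],[0.49, -0.77, -0.40]] @ diag([0.38722719549483947, 0.3032215504129992, 0.1403986838768021]) @ [[0.35,-0.55,-0.76], [0.69,-0.40,0.60], [-0.64,-0.73,0.24]]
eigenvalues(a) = [(0.16+0j), (-0.31+0.09j), (-0.31-0.09j)]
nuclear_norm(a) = 0.83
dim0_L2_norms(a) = [0.26, 0.27, 0.35]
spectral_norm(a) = 0.39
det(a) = 0.02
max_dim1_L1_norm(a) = 0.58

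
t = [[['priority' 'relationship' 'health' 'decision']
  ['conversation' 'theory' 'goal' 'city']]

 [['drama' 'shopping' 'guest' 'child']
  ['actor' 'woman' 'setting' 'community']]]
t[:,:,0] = [['priority', 'conversation'], ['drama', 'actor']]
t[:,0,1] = ['relationship', 'shopping']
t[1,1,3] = 'community'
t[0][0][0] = 'priority'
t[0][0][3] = 'decision'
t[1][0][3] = 'child'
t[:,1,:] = [['conversation', 'theory', 'goal', 'city'], ['actor', 'woman', 'setting', 'community']]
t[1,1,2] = 'setting'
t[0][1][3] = 'city'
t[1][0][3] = 'child'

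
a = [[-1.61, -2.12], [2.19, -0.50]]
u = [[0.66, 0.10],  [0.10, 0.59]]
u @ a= [[-0.84,-1.45], [1.13,-0.51]]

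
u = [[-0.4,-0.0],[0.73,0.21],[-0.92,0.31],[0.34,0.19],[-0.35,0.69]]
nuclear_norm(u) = 2.12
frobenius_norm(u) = 1.56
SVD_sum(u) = [[-0.38, 0.10],[0.63, -0.16],[-0.94, 0.24],[0.27, -0.07],[-0.49, 0.13]] + [[-0.02, -0.1],[0.10, 0.37],[0.02, 0.07],[0.07, 0.26],[0.14, 0.56]]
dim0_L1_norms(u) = [2.74, 1.4]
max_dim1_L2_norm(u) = 0.97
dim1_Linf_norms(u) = [0.4, 0.73, 0.92, 0.34, 0.69]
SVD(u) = [[-0.28, 0.13],[0.48, -0.51],[-0.71, -0.09],[0.21, -0.35],[-0.37, -0.77]] @ diag([1.3625667529886778, 0.7571075509132718]) @ [[0.97, -0.25], [-0.25, -0.97]]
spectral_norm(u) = 1.36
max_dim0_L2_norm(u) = 1.33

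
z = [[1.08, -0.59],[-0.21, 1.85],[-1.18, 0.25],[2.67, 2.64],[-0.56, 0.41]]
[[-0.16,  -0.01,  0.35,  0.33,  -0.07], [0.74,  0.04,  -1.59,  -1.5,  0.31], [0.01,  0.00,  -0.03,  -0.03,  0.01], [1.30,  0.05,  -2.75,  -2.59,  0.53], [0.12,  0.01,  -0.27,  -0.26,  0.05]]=z @ [[0.08, 0.0, -0.16, -0.15, 0.03],[0.41, 0.02, -0.88, -0.83, 0.17]]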